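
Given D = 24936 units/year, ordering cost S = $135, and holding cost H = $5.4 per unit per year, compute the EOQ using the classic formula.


Formula: EOQ = sqrt(2 * D * S / H)
Numerator: 2 * 24936 * 135 = 6732720
2DS/H = 6732720 / 5.4 = 1246800.0
EOQ = sqrt(1246800.0) = 1116.6 units

1116.6 units


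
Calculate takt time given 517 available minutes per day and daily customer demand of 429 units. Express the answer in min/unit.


Formula: Takt Time = Available Production Time / Customer Demand
Takt = 517 min/day / 429 units/day
Takt = 1.21 min/unit

1.21 min/unit


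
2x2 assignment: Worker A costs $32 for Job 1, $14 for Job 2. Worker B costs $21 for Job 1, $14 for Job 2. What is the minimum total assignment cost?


Option 1: A->1 + B->2 = $32 + $14 = $46
Option 2: A->2 + B->1 = $14 + $21 = $35
Min cost = min($46, $35) = $35

$35


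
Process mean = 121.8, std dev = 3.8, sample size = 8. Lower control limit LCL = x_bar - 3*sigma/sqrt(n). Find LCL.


LCL = 121.8 - 3 * 3.8 / sqrt(8)

117.77


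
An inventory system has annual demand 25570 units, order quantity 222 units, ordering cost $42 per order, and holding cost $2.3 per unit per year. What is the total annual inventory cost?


TC = 25570/222 * 42 + 222/2 * 2.3

$5092.87


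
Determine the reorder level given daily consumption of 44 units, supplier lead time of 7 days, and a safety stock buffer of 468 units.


Formula: ROP = (Daily Demand * Lead Time) + Safety Stock
Demand during lead time = 44 * 7 = 308 units
ROP = 308 + 468 = 776 units

776 units


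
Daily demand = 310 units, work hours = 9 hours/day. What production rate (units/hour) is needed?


Formula: Production Rate = Daily Demand / Available Hours
Rate = 310 units/day / 9 hours/day
Rate = 34.4 units/hour

34.4 units/hour


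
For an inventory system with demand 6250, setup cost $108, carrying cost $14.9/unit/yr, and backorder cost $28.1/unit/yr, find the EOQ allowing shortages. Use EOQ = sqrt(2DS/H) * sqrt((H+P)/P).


Formula: EOQ* = sqrt(2DS/H) * sqrt((H+P)/P)
Base EOQ = sqrt(2*6250*108/14.9) = 301.01 units
Correction = sqrt((14.9+28.1)/28.1) = 1.23703
EOQ* = 301.01 * 1.23703 = 372.4 units

372.4 units


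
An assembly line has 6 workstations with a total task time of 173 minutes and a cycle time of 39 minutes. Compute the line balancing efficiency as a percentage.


Formula: Efficiency = Sum of Task Times / (N_stations * CT) * 100
Total station capacity = 6 stations * 39 min = 234 min
Efficiency = 173 / 234 * 100 = 73.9%

73.9%


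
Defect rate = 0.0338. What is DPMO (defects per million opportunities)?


DPMO = defect_rate * 1000000 = 0.0338 * 1000000

33800


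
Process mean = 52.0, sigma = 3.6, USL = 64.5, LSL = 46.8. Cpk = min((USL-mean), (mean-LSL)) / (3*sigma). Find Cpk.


Cpu = (64.5 - 52.0) / (3 * 3.6) = 1.16
Cpl = (52.0 - 46.8) / (3 * 3.6) = 0.48
Cpk = min(1.16, 0.48) = 0.48

0.48


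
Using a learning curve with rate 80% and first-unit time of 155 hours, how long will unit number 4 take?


Formula: T_n = T_1 * (learning_rate)^(log2(n)) where learning_rate = rate/100
Doublings = log2(4) = 2
T_n = 155 * 0.8^2
T_n = 155 * 0.64 = 99.2 hours

99.2 hours


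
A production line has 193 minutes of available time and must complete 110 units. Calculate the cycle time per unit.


Formula: CT = Available Time / Number of Units
CT = 193 min / 110 units
CT = 1.75 min/unit

1.75 min/unit


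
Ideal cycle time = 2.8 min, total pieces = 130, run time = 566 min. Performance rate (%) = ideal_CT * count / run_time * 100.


Formula: Performance = (Ideal CT * Total Count) / Run Time * 100
Ideal output time = 2.8 * 130 = 364.0 min
Performance = 364.0 / 566 * 100 = 64.3%

64.3%


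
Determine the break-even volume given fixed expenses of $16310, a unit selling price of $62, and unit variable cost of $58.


Formula: BEQ = Fixed Costs / (Price - Variable Cost)
Contribution margin = $62 - $58 = $4/unit
BEQ = ceil($16310 / $4/unit) = ceil(4077.5) = 4078 units

4078 units


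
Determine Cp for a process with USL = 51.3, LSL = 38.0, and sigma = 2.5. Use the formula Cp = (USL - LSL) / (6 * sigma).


Cp = (51.3 - 38.0) / (6 * 2.5)

0.89


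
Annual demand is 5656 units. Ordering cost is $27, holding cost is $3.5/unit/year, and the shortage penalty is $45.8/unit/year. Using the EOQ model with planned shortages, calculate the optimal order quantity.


Formula: EOQ* = sqrt(2DS/H) * sqrt((H+P)/P)
Base EOQ = sqrt(2*5656*27/3.5) = 295.4 units
Correction = sqrt((3.5+45.8)/45.8) = 1.03751
EOQ* = 295.4 * 1.03751 = 306.5 units

306.5 units


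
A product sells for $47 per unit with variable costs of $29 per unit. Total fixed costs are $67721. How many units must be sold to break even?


Formula: BEQ = Fixed Costs / (Price - Variable Cost)
Contribution margin = $47 - $29 = $18/unit
BEQ = ceil($67721 / $18/unit) = ceil(3762.28) = 3763 units

3763 units


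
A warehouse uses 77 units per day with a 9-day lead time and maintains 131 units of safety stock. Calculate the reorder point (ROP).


Formula: ROP = (Daily Demand * Lead Time) + Safety Stock
Demand during lead time = 77 * 9 = 693 units
ROP = 693 + 131 = 824 units

824 units


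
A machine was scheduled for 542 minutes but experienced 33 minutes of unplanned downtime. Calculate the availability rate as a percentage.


Formula: Availability = (Planned Time - Downtime) / Planned Time * 100
Uptime = 542 - 33 = 509 min
Availability = 509 / 542 * 100 = 93.9%

93.9%


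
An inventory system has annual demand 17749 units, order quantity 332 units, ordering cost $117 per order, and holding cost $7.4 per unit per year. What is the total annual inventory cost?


TC = 17749/332 * 117 + 332/2 * 7.4

$7483.32


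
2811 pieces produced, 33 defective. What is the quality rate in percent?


Formula: Quality Rate = Good Pieces / Total Pieces * 100
Good pieces = 2811 - 33 = 2778
QR = 2778 / 2811 * 100 = 98.8%

98.8%


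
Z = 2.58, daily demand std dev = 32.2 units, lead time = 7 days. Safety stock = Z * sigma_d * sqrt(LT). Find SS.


Formula: SS = z * sigma_d * sqrt(LT)
sqrt(LT) = sqrt(7) = 2.6458
SS = 2.58 * 32.2 * 2.6458
SS = 219.8 units

219.8 units


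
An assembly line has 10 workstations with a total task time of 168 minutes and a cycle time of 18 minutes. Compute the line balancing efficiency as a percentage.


Formula: Efficiency = Sum of Task Times / (N_stations * CT) * 100
Total station capacity = 10 stations * 18 min = 180 min
Efficiency = 168 / 180 * 100 = 93.3%

93.3%


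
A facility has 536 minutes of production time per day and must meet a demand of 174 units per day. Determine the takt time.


Formula: Takt Time = Available Production Time / Customer Demand
Takt = 536 min/day / 174 units/day
Takt = 3.08 min/unit

3.08 min/unit


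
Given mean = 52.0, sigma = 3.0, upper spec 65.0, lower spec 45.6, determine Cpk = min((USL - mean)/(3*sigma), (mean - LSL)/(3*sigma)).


Cpu = (65.0 - 52.0) / (3 * 3.0) = 1.44
Cpl = (52.0 - 45.6) / (3 * 3.0) = 0.71
Cpk = min(1.44, 0.71) = 0.71

0.71


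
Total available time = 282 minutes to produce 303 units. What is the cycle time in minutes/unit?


Formula: CT = Available Time / Number of Units
CT = 282 min / 303 units
CT = 0.93 min/unit

0.93 min/unit


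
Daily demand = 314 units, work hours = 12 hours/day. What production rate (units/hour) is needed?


Formula: Production Rate = Daily Demand / Available Hours
Rate = 314 units/day / 12 hours/day
Rate = 26.2 units/hour

26.2 units/hour


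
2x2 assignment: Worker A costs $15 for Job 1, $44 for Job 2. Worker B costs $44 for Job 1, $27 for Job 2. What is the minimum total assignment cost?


Option 1: A->1 + B->2 = $15 + $27 = $42
Option 2: A->2 + B->1 = $44 + $44 = $88
Min cost = min($42, $88) = $42

$42


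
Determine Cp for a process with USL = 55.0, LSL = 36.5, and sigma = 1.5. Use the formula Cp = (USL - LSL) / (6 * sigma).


Cp = (55.0 - 36.5) / (6 * 1.5)

2.06


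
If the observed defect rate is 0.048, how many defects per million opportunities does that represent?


DPMO = defect_rate * 1000000 = 0.048 * 1000000

48000


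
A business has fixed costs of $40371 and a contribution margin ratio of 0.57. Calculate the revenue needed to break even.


Formula: BER = Fixed Costs / Contribution Margin Ratio
BER = $40371 / 0.57
BER = $70826.32 (to the nearest cent)

$70826.32


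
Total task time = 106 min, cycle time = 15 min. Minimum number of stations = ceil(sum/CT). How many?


Formula: N_min = ceil(Sum of Task Times / Cycle Time)
N_min = ceil(106 min / 15 min) = ceil(7.0667)
N_min = 8 stations

8


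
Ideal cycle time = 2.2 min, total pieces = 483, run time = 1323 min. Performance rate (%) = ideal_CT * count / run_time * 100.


Formula: Performance = (Ideal CT * Total Count) / Run Time * 100
Ideal output time = 2.2 * 483 = 1062.6 min
Performance = 1062.6 / 1323 * 100 = 80.3%

80.3%


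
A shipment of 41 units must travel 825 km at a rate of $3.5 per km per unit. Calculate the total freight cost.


TC = dist * cost * units = 825 * 3.5 * 41 = $118387.50

$118387.50


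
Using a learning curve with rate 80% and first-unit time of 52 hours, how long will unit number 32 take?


Formula: T_n = T_1 * (learning_rate)^(log2(n)) where learning_rate = rate/100
Doublings = log2(32) = 5
T_n = 52 * 0.8^5
T_n = 52 * 0.3277 = 17.0 hours

17.0 hours


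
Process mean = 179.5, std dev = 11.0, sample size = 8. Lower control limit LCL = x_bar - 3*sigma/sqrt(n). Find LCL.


LCL = 179.5 - 3 * 11.0 / sqrt(8)

167.83


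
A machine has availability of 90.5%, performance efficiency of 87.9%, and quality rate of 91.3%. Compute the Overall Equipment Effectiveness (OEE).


Formula: OEE = Availability * Performance * Quality / 10000
A * P = 90.5% * 87.9% / 100 = 79.55%
OEE = 79.55% * 91.3% / 100 = 72.6%

72.6%


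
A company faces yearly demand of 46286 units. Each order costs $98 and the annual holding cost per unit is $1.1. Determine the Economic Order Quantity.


Formula: EOQ = sqrt(2 * D * S / H)
Numerator: 2 * 46286 * 98 = 9072056
2DS/H = 9072056 / 1.1 = 8247323.6
EOQ = sqrt(8247323.6) = 2871.8 units

2871.8 units


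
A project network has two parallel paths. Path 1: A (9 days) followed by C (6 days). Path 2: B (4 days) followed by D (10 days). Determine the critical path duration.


Path 1 = 9 + 6 = 15 days
Path 2 = 4 + 10 = 14 days
Duration = max(15, 14) = 15 days

15 days


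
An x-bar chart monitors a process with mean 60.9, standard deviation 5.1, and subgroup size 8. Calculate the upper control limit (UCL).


UCL = 60.9 + 3 * 5.1 / sqrt(8)

66.31


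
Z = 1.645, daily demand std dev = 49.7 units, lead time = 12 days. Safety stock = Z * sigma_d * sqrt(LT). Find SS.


Formula: SS = z * sigma_d * sqrt(LT)
sqrt(LT) = sqrt(12) = 3.4641
SS = 1.645 * 49.7 * 3.4641
SS = 283.2 units

283.2 units


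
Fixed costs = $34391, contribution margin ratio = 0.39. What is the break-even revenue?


Formula: BER = Fixed Costs / Contribution Margin Ratio
BER = $34391 / 0.39
BER = $88182.05 (to the nearest cent)

$88182.05


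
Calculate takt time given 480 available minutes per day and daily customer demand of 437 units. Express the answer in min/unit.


Formula: Takt Time = Available Production Time / Customer Demand
Takt = 480 min/day / 437 units/day
Takt = 1.1 min/unit

1.1 min/unit


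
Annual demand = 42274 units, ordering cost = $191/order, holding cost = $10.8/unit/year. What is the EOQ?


Formula: EOQ = sqrt(2 * D * S / H)
Numerator: 2 * 42274 * 191 = 16148668
2DS/H = 16148668 / 10.8 = 1495247.0
EOQ = sqrt(1495247.0) = 1222.8 units

1222.8 units


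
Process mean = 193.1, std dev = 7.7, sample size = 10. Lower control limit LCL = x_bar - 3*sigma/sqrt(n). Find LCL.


LCL = 193.1 - 3 * 7.7 / sqrt(10)

185.8


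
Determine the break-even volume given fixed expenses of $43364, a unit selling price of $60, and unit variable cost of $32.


Formula: BEQ = Fixed Costs / (Price - Variable Cost)
Contribution margin = $60 - $32 = $28/unit
BEQ = ceil($43364 / $28/unit) = ceil(1548.71) = 1549 units

1549 units


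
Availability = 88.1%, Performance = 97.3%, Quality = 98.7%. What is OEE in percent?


Formula: OEE = Availability * Performance * Quality / 10000
A * P = 88.1% * 97.3% / 100 = 85.72%
OEE = 85.72% * 98.7% / 100 = 84.6%

84.6%


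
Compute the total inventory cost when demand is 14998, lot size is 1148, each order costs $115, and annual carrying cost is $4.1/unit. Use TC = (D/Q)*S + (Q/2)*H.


TC = 14998/1148 * 115 + 1148/2 * 4.1

$3855.81


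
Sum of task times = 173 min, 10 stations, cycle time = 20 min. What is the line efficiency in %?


Formula: Efficiency = Sum of Task Times / (N_stations * CT) * 100
Total station capacity = 10 stations * 20 min = 200 min
Efficiency = 173 / 200 * 100 = 86.5%

86.5%


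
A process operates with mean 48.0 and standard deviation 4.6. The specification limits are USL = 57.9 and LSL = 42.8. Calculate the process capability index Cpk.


Cpu = (57.9 - 48.0) / (3 * 4.6) = 0.72
Cpl = (48.0 - 42.8) / (3 * 4.6) = 0.38
Cpk = min(0.72, 0.38) = 0.38

0.38


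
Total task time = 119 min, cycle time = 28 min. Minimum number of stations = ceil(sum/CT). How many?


Formula: N_min = ceil(Sum of Task Times / Cycle Time)
N_min = ceil(119 min / 28 min) = ceil(4.25)
N_min = 5 stations

5


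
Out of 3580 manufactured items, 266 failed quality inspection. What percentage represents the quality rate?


Formula: Quality Rate = Good Pieces / Total Pieces * 100
Good pieces = 3580 - 266 = 3314
QR = 3314 / 3580 * 100 = 92.6%

92.6%


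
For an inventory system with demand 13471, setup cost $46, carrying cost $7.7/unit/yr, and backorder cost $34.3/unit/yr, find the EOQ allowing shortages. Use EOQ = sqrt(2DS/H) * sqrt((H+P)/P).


Formula: EOQ* = sqrt(2DS/H) * sqrt((H+P)/P)
Base EOQ = sqrt(2*13471*46/7.7) = 401.19 units
Correction = sqrt((7.7+34.3)/34.3) = 1.10657
EOQ* = 401.19 * 1.10657 = 443.9 units

443.9 units


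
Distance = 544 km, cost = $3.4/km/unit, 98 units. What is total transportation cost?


TC = dist * cost * units = 544 * 3.4 * 98 = $181260.80

$181260.80


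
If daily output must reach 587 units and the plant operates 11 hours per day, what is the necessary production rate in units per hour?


Formula: Production Rate = Daily Demand / Available Hours
Rate = 587 units/day / 11 hours/day
Rate = 53.4 units/hour

53.4 units/hour


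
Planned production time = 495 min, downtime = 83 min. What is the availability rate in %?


Formula: Availability = (Planned Time - Downtime) / Planned Time * 100
Uptime = 495 - 83 = 412 min
Availability = 412 / 495 * 100 = 83.2%

83.2%


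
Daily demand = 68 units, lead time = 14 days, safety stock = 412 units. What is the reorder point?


Formula: ROP = (Daily Demand * Lead Time) + Safety Stock
Demand during lead time = 68 * 14 = 952 units
ROP = 952 + 412 = 1364 units

1364 units


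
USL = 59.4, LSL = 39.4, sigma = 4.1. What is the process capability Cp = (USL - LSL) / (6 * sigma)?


Cp = (59.4 - 39.4) / (6 * 4.1)

0.81


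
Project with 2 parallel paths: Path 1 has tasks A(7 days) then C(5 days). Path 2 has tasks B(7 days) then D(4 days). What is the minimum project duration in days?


Path 1 = 7 + 5 = 12 days
Path 2 = 7 + 4 = 11 days
Duration = max(12, 11) = 12 days

12 days


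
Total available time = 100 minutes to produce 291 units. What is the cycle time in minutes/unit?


Formula: CT = Available Time / Number of Units
CT = 100 min / 291 units
CT = 0.34 min/unit

0.34 min/unit


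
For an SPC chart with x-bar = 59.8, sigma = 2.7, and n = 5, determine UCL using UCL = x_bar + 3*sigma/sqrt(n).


UCL = 59.8 + 3 * 2.7 / sqrt(5)

63.42


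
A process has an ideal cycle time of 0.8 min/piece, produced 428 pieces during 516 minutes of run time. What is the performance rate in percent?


Formula: Performance = (Ideal CT * Total Count) / Run Time * 100
Ideal output time = 0.8 * 428 = 342.4 min
Performance = 342.4 / 516 * 100 = 66.4%

66.4%


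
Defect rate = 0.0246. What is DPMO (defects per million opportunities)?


DPMO = defect_rate * 1000000 = 0.0246 * 1000000

24600


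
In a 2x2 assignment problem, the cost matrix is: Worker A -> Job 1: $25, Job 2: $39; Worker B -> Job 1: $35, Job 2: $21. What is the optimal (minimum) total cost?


Option 1: A->1 + B->2 = $25 + $21 = $46
Option 2: A->2 + B->1 = $39 + $35 = $74
Min cost = min($46, $74) = $46

$46


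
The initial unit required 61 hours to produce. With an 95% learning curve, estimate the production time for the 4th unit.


Formula: T_n = T_1 * (learning_rate)^(log2(n)) where learning_rate = rate/100
Doublings = log2(4) = 2
T_n = 61 * 0.95^2
T_n = 61 * 0.9025 = 55.1 hours

55.1 hours


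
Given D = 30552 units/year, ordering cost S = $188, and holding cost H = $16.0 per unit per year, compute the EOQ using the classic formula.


Formula: EOQ = sqrt(2 * D * S / H)
Numerator: 2 * 30552 * 188 = 11487552
2DS/H = 11487552 / 16.0 = 717972.0
EOQ = sqrt(717972.0) = 847.3 units

847.3 units


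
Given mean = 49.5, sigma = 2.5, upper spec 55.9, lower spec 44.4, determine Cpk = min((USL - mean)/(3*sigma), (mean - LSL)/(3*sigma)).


Cpu = (55.9 - 49.5) / (3 * 2.5) = 0.85
Cpl = (49.5 - 44.4) / (3 * 2.5) = 0.68
Cpk = min(0.85, 0.68) = 0.68

0.68


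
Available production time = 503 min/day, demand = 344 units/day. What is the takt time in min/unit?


Formula: Takt Time = Available Production Time / Customer Demand
Takt = 503 min/day / 344 units/day
Takt = 1.46 min/unit

1.46 min/unit


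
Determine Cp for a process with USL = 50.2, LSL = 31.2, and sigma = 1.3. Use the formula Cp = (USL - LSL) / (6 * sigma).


Cp = (50.2 - 31.2) / (6 * 1.3)

2.44


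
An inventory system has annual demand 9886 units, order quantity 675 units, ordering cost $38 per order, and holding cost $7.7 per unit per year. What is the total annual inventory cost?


TC = 9886/675 * 38 + 675/2 * 7.7

$3155.30


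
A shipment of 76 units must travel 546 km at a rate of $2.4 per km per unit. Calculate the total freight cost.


TC = dist * cost * units = 546 * 2.4 * 76 = $99590.40

$99590.40


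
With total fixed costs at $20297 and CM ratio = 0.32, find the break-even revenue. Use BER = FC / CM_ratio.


Formula: BER = Fixed Costs / Contribution Margin Ratio
BER = $20297 / 0.32
BER = $63428.13 (to the nearest cent)

$63428.13


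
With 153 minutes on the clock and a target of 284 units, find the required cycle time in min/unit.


Formula: CT = Available Time / Number of Units
CT = 153 min / 284 units
CT = 0.54 min/unit

0.54 min/unit


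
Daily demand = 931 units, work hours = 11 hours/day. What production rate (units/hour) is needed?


Formula: Production Rate = Daily Demand / Available Hours
Rate = 931 units/day / 11 hours/day
Rate = 84.6 units/hour

84.6 units/hour


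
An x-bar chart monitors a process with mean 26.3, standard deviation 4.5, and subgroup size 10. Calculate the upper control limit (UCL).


UCL = 26.3 + 3 * 4.5 / sqrt(10)

30.57


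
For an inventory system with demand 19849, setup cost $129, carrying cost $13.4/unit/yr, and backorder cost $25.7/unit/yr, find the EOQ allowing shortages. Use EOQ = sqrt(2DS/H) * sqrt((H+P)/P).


Formula: EOQ* = sqrt(2DS/H) * sqrt((H+P)/P)
Base EOQ = sqrt(2*19849*129/13.4) = 618.2 units
Correction = sqrt((13.4+25.7)/25.7) = 1.23345
EOQ* = 618.2 * 1.23345 = 762.5 units

762.5 units


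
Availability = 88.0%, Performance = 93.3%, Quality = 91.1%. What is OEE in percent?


Formula: OEE = Availability * Performance * Quality / 10000
A * P = 88.0% * 93.3% / 100 = 82.1%
OEE = 82.1% * 91.1% / 100 = 74.8%

74.8%


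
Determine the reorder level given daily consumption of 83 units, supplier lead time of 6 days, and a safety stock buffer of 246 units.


Formula: ROP = (Daily Demand * Lead Time) + Safety Stock
Demand during lead time = 83 * 6 = 498 units
ROP = 498 + 246 = 744 units

744 units


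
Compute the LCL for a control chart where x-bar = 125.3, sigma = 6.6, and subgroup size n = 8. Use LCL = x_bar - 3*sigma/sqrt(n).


LCL = 125.3 - 3 * 6.6 / sqrt(8)

118.3


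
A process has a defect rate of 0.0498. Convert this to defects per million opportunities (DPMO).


DPMO = defect_rate * 1000000 = 0.0498 * 1000000

49800


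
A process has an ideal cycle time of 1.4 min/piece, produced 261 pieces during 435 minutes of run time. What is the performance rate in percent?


Formula: Performance = (Ideal CT * Total Count) / Run Time * 100
Ideal output time = 1.4 * 261 = 365.4 min
Performance = 365.4 / 435 * 100 = 84.0%

84.0%


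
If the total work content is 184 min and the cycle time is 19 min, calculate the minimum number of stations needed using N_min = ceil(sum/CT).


Formula: N_min = ceil(Sum of Task Times / Cycle Time)
N_min = ceil(184 min / 19 min) = ceil(9.6842)
N_min = 10 stations

10


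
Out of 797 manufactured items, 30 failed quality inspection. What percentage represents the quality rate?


Formula: Quality Rate = Good Pieces / Total Pieces * 100
Good pieces = 797 - 30 = 767
QR = 767 / 797 * 100 = 96.2%

96.2%


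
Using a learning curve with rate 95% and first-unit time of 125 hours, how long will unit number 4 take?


Formula: T_n = T_1 * (learning_rate)^(log2(n)) where learning_rate = rate/100
Doublings = log2(4) = 2
T_n = 125 * 0.95^2
T_n = 125 * 0.9025 = 112.8 hours

112.8 hours


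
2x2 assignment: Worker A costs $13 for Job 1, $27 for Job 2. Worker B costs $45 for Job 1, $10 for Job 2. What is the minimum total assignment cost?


Option 1: A->1 + B->2 = $13 + $10 = $23
Option 2: A->2 + B->1 = $27 + $45 = $72
Min cost = min($23, $72) = $23

$23


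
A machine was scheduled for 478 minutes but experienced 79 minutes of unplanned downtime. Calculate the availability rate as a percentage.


Formula: Availability = (Planned Time - Downtime) / Planned Time * 100
Uptime = 478 - 79 = 399 min
Availability = 399 / 478 * 100 = 83.5%

83.5%


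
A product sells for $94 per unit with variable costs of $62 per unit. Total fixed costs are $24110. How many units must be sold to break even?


Formula: BEQ = Fixed Costs / (Price - Variable Cost)
Contribution margin = $94 - $62 = $32/unit
BEQ = ceil($24110 / $32/unit) = ceil(753.44) = 754 units

754 units


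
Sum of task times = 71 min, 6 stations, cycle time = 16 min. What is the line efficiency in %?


Formula: Efficiency = Sum of Task Times / (N_stations * CT) * 100
Total station capacity = 6 stations * 16 min = 96 min
Efficiency = 71 / 96 * 100 = 74.0%

74.0%


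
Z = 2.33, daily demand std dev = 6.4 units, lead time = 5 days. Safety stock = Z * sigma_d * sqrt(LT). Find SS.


Formula: SS = z * sigma_d * sqrt(LT)
sqrt(LT) = sqrt(5) = 2.2361
SS = 2.33 * 6.4 * 2.2361
SS = 33.3 units

33.3 units


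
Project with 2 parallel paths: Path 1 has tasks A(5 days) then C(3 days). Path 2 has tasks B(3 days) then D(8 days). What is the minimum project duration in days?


Path 1 = 5 + 3 = 8 days
Path 2 = 3 + 8 = 11 days
Duration = max(8, 11) = 11 days

11 days


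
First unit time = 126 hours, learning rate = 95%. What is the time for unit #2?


Formula: T_n = T_1 * (learning_rate)^(log2(n)) where learning_rate = rate/100
Doublings = log2(2) = 1
T_n = 126 * 0.95^1
T_n = 126 * 0.95 = 119.7 hours

119.7 hours


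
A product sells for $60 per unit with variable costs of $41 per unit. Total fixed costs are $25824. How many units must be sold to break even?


Formula: BEQ = Fixed Costs / (Price - Variable Cost)
Contribution margin = $60 - $41 = $19/unit
BEQ = ceil($25824 / $19/unit) = ceil(1359.16) = 1360 units

1360 units


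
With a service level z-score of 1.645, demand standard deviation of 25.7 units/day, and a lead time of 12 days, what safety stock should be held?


Formula: SS = z * sigma_d * sqrt(LT)
sqrt(LT) = sqrt(12) = 3.4641
SS = 1.645 * 25.7 * 3.4641
SS = 146.5 units

146.5 units


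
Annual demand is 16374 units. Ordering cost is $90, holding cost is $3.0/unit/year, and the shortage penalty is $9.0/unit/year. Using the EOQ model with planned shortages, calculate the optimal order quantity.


Formula: EOQ* = sqrt(2DS/H) * sqrt((H+P)/P)
Base EOQ = sqrt(2*16374*90/3.0) = 991.18 units
Correction = sqrt((3.0+9.0)/9.0) = 1.1547
EOQ* = 991.18 * 1.1547 = 1144.5 units

1144.5 units


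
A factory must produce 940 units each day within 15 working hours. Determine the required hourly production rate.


Formula: Production Rate = Daily Demand / Available Hours
Rate = 940 units/day / 15 hours/day
Rate = 62.7 units/hour

62.7 units/hour


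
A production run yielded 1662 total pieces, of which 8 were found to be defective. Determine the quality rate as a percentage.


Formula: Quality Rate = Good Pieces / Total Pieces * 100
Good pieces = 1662 - 8 = 1654
QR = 1654 / 1662 * 100 = 99.5%

99.5%


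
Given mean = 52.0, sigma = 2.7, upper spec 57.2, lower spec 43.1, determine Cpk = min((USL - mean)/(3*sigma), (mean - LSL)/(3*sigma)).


Cpu = (57.2 - 52.0) / (3 * 2.7) = 0.64
Cpl = (52.0 - 43.1) / (3 * 2.7) = 1.1
Cpk = min(0.64, 1.1) = 0.64

0.64


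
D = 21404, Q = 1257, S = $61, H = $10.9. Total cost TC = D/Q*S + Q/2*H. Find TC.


TC = 21404/1257 * 61 + 1257/2 * 10.9

$7889.35


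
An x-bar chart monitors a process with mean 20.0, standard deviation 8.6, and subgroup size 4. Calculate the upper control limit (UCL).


UCL = 20.0 + 3 * 8.6 / sqrt(4)

32.9


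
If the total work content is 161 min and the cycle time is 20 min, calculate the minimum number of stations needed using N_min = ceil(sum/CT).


Formula: N_min = ceil(Sum of Task Times / Cycle Time)
N_min = ceil(161 min / 20 min) = ceil(8.05)
N_min = 9 stations

9


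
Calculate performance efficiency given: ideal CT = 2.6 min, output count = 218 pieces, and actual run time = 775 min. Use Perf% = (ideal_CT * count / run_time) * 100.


Formula: Performance = (Ideal CT * Total Count) / Run Time * 100
Ideal output time = 2.6 * 218 = 566.8 min
Performance = 566.8 / 775 * 100 = 73.1%

73.1%


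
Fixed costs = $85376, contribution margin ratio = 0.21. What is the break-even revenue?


Formula: BER = Fixed Costs / Contribution Margin Ratio
BER = $85376 / 0.21
BER = $406552.38 (to the nearest cent)

$406552.38


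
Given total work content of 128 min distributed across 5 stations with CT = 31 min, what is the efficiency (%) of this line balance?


Formula: Efficiency = Sum of Task Times / (N_stations * CT) * 100
Total station capacity = 5 stations * 31 min = 155 min
Efficiency = 128 / 155 * 100 = 82.6%

82.6%


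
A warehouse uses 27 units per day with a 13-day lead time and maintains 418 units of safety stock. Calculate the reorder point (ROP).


Formula: ROP = (Daily Demand * Lead Time) + Safety Stock
Demand during lead time = 27 * 13 = 351 units
ROP = 351 + 418 = 769 units

769 units


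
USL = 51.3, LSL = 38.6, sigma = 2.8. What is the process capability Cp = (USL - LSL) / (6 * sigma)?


Cp = (51.3 - 38.6) / (6 * 2.8)

0.76


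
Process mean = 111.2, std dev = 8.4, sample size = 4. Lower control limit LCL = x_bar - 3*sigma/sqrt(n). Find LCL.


LCL = 111.2 - 3 * 8.4 / sqrt(4)

98.6


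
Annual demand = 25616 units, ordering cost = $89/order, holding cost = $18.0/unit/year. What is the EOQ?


Formula: EOQ = sqrt(2 * D * S / H)
Numerator: 2 * 25616 * 89 = 4559648
2DS/H = 4559648 / 18.0 = 253313.8
EOQ = sqrt(253313.8) = 503.3 units

503.3 units


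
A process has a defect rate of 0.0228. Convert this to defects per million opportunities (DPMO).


DPMO = defect_rate * 1000000 = 0.0228 * 1000000

22800


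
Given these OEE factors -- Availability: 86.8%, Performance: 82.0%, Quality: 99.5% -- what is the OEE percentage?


Formula: OEE = Availability * Performance * Quality / 10000
A * P = 86.8% * 82.0% / 100 = 71.18%
OEE = 71.18% * 99.5% / 100 = 70.8%

70.8%


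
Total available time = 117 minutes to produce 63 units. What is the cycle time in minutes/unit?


Formula: CT = Available Time / Number of Units
CT = 117 min / 63 units
CT = 1.86 min/unit

1.86 min/unit


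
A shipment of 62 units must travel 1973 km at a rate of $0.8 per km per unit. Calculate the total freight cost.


TC = dist * cost * units = 1973 * 0.8 * 62 = $97860.80

$97860.80


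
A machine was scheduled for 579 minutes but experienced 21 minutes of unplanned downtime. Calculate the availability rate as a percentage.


Formula: Availability = (Planned Time - Downtime) / Planned Time * 100
Uptime = 579 - 21 = 558 min
Availability = 558 / 579 * 100 = 96.4%

96.4%


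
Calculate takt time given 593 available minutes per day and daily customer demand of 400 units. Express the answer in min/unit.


Formula: Takt Time = Available Production Time / Customer Demand
Takt = 593 min/day / 400 units/day
Takt = 1.48 min/unit

1.48 min/unit


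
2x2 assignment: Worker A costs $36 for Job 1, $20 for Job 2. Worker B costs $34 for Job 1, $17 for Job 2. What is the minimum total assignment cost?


Option 1: A->1 + B->2 = $36 + $17 = $53
Option 2: A->2 + B->1 = $20 + $34 = $54
Min cost = min($53, $54) = $53

$53


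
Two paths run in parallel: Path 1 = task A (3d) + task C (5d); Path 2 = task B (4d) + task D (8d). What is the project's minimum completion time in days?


Path 1 = 3 + 5 = 8 days
Path 2 = 4 + 8 = 12 days
Duration = max(8, 12) = 12 days

12 days


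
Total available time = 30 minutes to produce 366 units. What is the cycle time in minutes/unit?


Formula: CT = Available Time / Number of Units
CT = 30 min / 366 units
CT = 0.08 min/unit

0.08 min/unit


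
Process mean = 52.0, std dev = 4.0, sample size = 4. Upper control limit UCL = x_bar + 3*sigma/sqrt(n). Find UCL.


UCL = 52.0 + 3 * 4.0 / sqrt(4)

58.0


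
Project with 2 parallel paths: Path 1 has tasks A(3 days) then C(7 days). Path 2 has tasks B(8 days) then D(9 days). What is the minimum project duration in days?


Path 1 = 3 + 7 = 10 days
Path 2 = 8 + 9 = 17 days
Duration = max(10, 17) = 17 days

17 days


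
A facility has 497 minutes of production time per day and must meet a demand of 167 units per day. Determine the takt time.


Formula: Takt Time = Available Production Time / Customer Demand
Takt = 497 min/day / 167 units/day
Takt = 2.98 min/unit

2.98 min/unit


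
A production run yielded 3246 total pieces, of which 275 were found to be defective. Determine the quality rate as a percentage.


Formula: Quality Rate = Good Pieces / Total Pieces * 100
Good pieces = 3246 - 275 = 2971
QR = 2971 / 3246 * 100 = 91.5%

91.5%


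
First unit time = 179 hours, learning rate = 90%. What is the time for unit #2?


Formula: T_n = T_1 * (learning_rate)^(log2(n)) where learning_rate = rate/100
Doublings = log2(2) = 1
T_n = 179 * 0.9^1
T_n = 179 * 0.9 = 161.1 hours

161.1 hours


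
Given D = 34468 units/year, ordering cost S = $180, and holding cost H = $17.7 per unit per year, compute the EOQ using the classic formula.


Formula: EOQ = sqrt(2 * D * S / H)
Numerator: 2 * 34468 * 180 = 12408480
2DS/H = 12408480 / 17.7 = 701044.1
EOQ = sqrt(701044.1) = 837.3 units

837.3 units


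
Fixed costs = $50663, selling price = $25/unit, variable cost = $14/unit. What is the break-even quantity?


Formula: BEQ = Fixed Costs / (Price - Variable Cost)
Contribution margin = $25 - $14 = $11/unit
BEQ = ceil($50663 / $11/unit) = ceil(4605.73) = 4606 units

4606 units


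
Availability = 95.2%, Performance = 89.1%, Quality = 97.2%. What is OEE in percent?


Formula: OEE = Availability * Performance * Quality / 10000
A * P = 95.2% * 89.1% / 100 = 84.82%
OEE = 84.82% * 97.2% / 100 = 82.4%

82.4%


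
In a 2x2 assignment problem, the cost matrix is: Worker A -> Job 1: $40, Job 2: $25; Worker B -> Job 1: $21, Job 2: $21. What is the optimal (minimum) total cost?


Option 1: A->1 + B->2 = $40 + $21 = $61
Option 2: A->2 + B->1 = $25 + $21 = $46
Min cost = min($61, $46) = $46

$46


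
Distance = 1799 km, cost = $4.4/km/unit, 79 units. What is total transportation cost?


TC = dist * cost * units = 1799 * 4.4 * 79 = $625332.40

$625332.40


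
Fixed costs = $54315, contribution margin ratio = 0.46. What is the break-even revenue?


Formula: BER = Fixed Costs / Contribution Margin Ratio
BER = $54315 / 0.46
BER = $118076.09 (to the nearest cent)

$118076.09


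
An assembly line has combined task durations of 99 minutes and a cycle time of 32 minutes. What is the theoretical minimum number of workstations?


Formula: N_min = ceil(Sum of Task Times / Cycle Time)
N_min = ceil(99 min / 32 min) = ceil(3.0938)
N_min = 4 stations

4


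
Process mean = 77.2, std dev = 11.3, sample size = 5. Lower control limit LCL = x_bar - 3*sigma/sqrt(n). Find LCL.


LCL = 77.2 - 3 * 11.3 / sqrt(5)

62.04


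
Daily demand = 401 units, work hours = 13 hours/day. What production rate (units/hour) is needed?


Formula: Production Rate = Daily Demand / Available Hours
Rate = 401 units/day / 13 hours/day
Rate = 30.8 units/hour

30.8 units/hour


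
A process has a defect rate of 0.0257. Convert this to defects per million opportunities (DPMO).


DPMO = defect_rate * 1000000 = 0.0257 * 1000000

25700


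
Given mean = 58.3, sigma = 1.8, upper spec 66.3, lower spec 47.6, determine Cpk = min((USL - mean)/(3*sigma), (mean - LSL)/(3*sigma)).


Cpu = (66.3 - 58.3) / (3 * 1.8) = 1.48
Cpl = (58.3 - 47.6) / (3 * 1.8) = 1.98
Cpk = min(1.48, 1.98) = 1.48

1.48


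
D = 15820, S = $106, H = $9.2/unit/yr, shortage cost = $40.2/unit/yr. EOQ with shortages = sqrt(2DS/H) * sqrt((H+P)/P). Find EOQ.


Formula: EOQ* = sqrt(2DS/H) * sqrt((H+P)/P)
Base EOQ = sqrt(2*15820*106/9.2) = 603.78 units
Correction = sqrt((9.2+40.2)/40.2) = 1.10854
EOQ* = 603.78 * 1.10854 = 669.3 units

669.3 units


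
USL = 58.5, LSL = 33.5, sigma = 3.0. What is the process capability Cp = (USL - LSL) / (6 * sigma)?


Cp = (58.5 - 33.5) / (6 * 3.0)

1.39


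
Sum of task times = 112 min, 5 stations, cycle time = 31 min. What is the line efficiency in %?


Formula: Efficiency = Sum of Task Times / (N_stations * CT) * 100
Total station capacity = 5 stations * 31 min = 155 min
Efficiency = 112 / 155 * 100 = 72.3%

72.3%


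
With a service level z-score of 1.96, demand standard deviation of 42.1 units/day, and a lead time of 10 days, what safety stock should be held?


Formula: SS = z * sigma_d * sqrt(LT)
sqrt(LT) = sqrt(10) = 3.1623
SS = 1.96 * 42.1 * 3.1623
SS = 260.9 units

260.9 units


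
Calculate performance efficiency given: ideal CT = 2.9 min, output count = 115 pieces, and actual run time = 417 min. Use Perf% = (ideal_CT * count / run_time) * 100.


Formula: Performance = (Ideal CT * Total Count) / Run Time * 100
Ideal output time = 2.9 * 115 = 333.5 min
Performance = 333.5 / 417 * 100 = 80.0%

80.0%


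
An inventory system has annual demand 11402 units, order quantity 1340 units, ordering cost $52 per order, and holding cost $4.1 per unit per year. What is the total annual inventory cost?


TC = 11402/1340 * 52 + 1340/2 * 4.1

$3189.47


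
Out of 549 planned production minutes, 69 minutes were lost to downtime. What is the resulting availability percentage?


Formula: Availability = (Planned Time - Downtime) / Planned Time * 100
Uptime = 549 - 69 = 480 min
Availability = 480 / 549 * 100 = 87.4%

87.4%


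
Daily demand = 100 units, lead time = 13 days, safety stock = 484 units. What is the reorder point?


Formula: ROP = (Daily Demand * Lead Time) + Safety Stock
Demand during lead time = 100 * 13 = 1300 units
ROP = 1300 + 484 = 1784 units

1784 units


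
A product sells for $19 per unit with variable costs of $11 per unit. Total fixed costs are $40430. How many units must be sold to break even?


Formula: BEQ = Fixed Costs / (Price - Variable Cost)
Contribution margin = $19 - $11 = $8/unit
BEQ = ceil($40430 / $8/unit) = ceil(5053.75) = 5054 units

5054 units


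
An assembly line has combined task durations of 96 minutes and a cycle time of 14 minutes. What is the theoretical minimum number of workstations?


Formula: N_min = ceil(Sum of Task Times / Cycle Time)
N_min = ceil(96 min / 14 min) = ceil(6.8571)
N_min = 7 stations

7


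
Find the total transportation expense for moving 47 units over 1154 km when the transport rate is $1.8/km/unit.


TC = dist * cost * units = 1154 * 1.8 * 47 = $97628.40

$97628.40


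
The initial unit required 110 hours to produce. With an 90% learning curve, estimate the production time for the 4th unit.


Formula: T_n = T_1 * (learning_rate)^(log2(n)) where learning_rate = rate/100
Doublings = log2(4) = 2
T_n = 110 * 0.9^2
T_n = 110 * 0.81 = 89.1 hours

89.1 hours


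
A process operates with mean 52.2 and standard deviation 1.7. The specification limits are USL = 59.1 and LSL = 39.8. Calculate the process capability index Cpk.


Cpu = (59.1 - 52.2) / (3 * 1.7) = 1.35
Cpl = (52.2 - 39.8) / (3 * 1.7) = 2.43
Cpk = min(1.35, 2.43) = 1.35

1.35


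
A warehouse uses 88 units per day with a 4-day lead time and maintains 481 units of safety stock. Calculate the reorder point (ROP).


Formula: ROP = (Daily Demand * Lead Time) + Safety Stock
Demand during lead time = 88 * 4 = 352 units
ROP = 352 + 481 = 833 units

833 units


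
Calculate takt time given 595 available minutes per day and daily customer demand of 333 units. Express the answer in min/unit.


Formula: Takt Time = Available Production Time / Customer Demand
Takt = 595 min/day / 333 units/day
Takt = 1.79 min/unit

1.79 min/unit


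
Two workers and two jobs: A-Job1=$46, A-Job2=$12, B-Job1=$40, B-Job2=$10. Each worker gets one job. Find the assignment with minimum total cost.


Option 1: A->1 + B->2 = $46 + $10 = $56
Option 2: A->2 + B->1 = $12 + $40 = $52
Min cost = min($56, $52) = $52

$52


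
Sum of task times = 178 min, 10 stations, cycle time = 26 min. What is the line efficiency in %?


Formula: Efficiency = Sum of Task Times / (N_stations * CT) * 100
Total station capacity = 10 stations * 26 min = 260 min
Efficiency = 178 / 260 * 100 = 68.5%

68.5%


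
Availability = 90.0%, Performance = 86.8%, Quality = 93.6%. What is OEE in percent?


Formula: OEE = Availability * Performance * Quality / 10000
A * P = 90.0% * 86.8% / 100 = 78.12%
OEE = 78.12% * 93.6% / 100 = 73.1%

73.1%


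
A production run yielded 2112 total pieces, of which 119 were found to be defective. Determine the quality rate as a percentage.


Formula: Quality Rate = Good Pieces / Total Pieces * 100
Good pieces = 2112 - 119 = 1993
QR = 1993 / 2112 * 100 = 94.4%

94.4%


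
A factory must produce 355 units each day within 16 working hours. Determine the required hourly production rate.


Formula: Production Rate = Daily Demand / Available Hours
Rate = 355 units/day / 16 hours/day
Rate = 22.2 units/hour

22.2 units/hour


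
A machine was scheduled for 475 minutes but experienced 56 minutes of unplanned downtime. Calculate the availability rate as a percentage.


Formula: Availability = (Planned Time - Downtime) / Planned Time * 100
Uptime = 475 - 56 = 419 min
Availability = 419 / 475 * 100 = 88.2%

88.2%


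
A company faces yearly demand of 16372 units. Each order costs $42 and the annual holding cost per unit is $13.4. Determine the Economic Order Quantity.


Formula: EOQ = sqrt(2 * D * S / H)
Numerator: 2 * 16372 * 42 = 1375248
2DS/H = 1375248 / 13.4 = 102630.4
EOQ = sqrt(102630.4) = 320.4 units

320.4 units


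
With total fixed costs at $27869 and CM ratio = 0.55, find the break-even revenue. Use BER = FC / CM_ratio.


Formula: BER = Fixed Costs / Contribution Margin Ratio
BER = $27869 / 0.55
BER = $50670.91 (to the nearest cent)

$50670.91
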